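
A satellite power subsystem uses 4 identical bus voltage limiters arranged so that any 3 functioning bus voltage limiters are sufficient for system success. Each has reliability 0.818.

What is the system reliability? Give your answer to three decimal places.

0.846

R = Σ_{i=3}^{4} C(4,i) p^i (1−p)^{4−i} with p = 0.818
C(4,3)·0.818^3·0.182^1 = 0.39847
C(4,4)·0.818^4·0.182^0 = 0.44773
Sum = 0.846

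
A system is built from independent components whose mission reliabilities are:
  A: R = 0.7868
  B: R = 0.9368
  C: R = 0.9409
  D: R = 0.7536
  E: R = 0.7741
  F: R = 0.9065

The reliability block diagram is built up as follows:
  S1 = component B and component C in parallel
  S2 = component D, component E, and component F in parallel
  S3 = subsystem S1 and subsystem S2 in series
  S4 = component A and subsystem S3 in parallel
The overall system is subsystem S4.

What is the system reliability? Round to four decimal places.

0.9981

Parallel (B and C): 1 − (1 − 0.936800)(1 − 0.940900) = 0.996265
Parallel (D, E, and F): 1 − (1 − 0.753600)(1 − 0.774100)(1 − 0.906500) = 0.994796
Series ([0.996265] and [0.994796]): 0.996265 × 0.994796 = 0.991080
Parallel (A and [0.991080]): 1 − (1 − 0.786800)(1 − 0.991080) = 0.9981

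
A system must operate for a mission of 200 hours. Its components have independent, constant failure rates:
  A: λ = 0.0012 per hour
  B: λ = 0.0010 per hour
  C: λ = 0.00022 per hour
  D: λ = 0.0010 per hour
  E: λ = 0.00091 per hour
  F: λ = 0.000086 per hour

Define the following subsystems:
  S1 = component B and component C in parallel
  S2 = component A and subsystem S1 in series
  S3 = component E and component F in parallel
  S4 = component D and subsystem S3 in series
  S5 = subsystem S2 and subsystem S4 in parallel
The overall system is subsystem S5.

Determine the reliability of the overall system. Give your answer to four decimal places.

R(A) = exp(−0.0012 × 200) = 0.786628
R(B) = exp(−0.0010 × 200) = 0.818731
R(C) = exp(−0.00022 × 200) = 0.956954
R(D) = exp(−0.0010 × 200) = 0.818731
R(E) = exp(−0.00091 × 200) = 0.833601
R(F) = exp(−0.000086 × 200) = 0.982947
Parallel (B and C): 1 − (1 − 0.818731)(1 − 0.956954) = 0.992197
Series (A and [0.992197]): 0.786628 × 0.992197 = 0.780490
Parallel (E and F): 1 − (1 − 0.833601)(1 − 0.982947) = 0.997162
Series (D and [0.997162]): 0.818731 × 0.997162 = 0.816407
Parallel ([0.780490] and [0.816407]): 1 − (1 − 0.780490)(1 − 0.816407) = 0.9597

0.9597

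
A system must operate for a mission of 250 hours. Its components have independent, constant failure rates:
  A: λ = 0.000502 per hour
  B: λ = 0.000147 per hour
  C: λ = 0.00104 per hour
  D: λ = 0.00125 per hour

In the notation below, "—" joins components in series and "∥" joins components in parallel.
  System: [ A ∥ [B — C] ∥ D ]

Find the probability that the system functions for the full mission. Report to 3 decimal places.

R(A) = exp(−0.000502 × 250) = 0.88206
R(B) = exp(−0.000147 × 250) = 0.96392
R(C) = exp(−0.00104 × 250) = 0.77105
R(D) = exp(−0.00125 × 250) = 0.73162
Series (B and C): 0.96392 × 0.77105 = 0.74323
Parallel (A, [0.74323], and D): 1 − (1 − 0.88206)(1 − 0.74323)(1 − 0.73162) = 0.992

0.992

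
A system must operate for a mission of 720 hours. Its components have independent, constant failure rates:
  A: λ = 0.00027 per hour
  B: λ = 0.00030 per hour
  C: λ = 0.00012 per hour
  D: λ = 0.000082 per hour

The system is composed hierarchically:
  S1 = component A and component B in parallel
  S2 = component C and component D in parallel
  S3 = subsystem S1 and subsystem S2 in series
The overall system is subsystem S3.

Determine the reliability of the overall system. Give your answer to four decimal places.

0.9611

R(A) = exp(−0.00027 × 720) = 0.823329
R(B) = exp(−0.00030 × 720) = 0.805735
R(C) = exp(−0.00012 × 720) = 0.917227
R(D) = exp(−0.000082 × 720) = 0.942669
Parallel (A and B): 1 − (1 − 0.823329)(1 − 0.805735) = 0.965679
Parallel (C and D): 1 − (1 − 0.917227)(1 − 0.942669) = 0.995255
Series ([0.965679] and [0.995255]): 0.965679 × 0.995255 = 0.9611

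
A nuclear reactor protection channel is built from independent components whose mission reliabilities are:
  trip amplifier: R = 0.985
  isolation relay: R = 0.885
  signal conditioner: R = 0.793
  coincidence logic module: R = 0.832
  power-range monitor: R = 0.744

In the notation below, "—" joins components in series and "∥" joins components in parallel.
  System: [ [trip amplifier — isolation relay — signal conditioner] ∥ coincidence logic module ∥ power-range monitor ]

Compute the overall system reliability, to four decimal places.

0.9867

Series (trip amplifier, isolation relay, and signal conditioner): 0.985000 × 0.885000 × 0.793000 = 0.691278
Parallel ([0.691278], coincidence logic module, and power-range monitor): 1 − (1 − 0.691278)(1 − 0.832000)(1 − 0.744000) = 0.9867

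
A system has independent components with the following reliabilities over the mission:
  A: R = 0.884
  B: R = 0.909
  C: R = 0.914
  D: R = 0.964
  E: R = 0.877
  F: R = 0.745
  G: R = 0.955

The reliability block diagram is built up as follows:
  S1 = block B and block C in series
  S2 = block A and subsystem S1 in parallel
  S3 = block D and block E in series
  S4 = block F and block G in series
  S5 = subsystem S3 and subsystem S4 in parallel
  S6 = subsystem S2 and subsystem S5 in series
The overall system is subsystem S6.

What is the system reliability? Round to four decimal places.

Series (B and C): 0.909000 × 0.914000 = 0.830826
Parallel (A and [0.830826]): 1 − (1 − 0.884000)(1 − 0.830826) = 0.980376
Series (D and E): 0.964000 × 0.877000 = 0.845428
Series (F and G): 0.745000 × 0.955000 = 0.711475
Parallel ([0.845428] and [0.711475]): 1 − (1 − 0.845428)(1 − 0.711475) = 0.955402
Series ([0.980376] and [0.955402]): 0.980376 × 0.955402 = 0.9367

0.9367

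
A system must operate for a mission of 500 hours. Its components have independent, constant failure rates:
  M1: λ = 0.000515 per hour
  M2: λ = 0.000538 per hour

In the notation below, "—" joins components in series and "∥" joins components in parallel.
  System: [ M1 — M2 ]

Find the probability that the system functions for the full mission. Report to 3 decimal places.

0.591

R(M1) = exp(−0.000515 × 500) = 0.77298
R(M2) = exp(−0.000538 × 500) = 0.76414
Series (M1 and M2): 0.77298 × 0.76414 = 0.591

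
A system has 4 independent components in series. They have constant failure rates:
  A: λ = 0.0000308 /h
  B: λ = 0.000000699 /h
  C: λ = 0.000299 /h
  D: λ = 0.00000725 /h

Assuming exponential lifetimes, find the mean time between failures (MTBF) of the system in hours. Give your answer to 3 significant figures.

2960

Series of exponential components: λ_sys = Σ λ_i
λ_sys = 0.0000308 + 0.000000699 + 0.000299 + 0.00000725 = 3.3775e-04 /h
MTBF = 1 / λ_sys = 2960 h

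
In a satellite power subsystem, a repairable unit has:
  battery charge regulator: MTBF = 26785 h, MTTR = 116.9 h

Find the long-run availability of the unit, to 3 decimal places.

0.996

A(battery charge regulator) = MTBF/(MTBF+MTTR) = 26785/(26785+116.9) = 0.996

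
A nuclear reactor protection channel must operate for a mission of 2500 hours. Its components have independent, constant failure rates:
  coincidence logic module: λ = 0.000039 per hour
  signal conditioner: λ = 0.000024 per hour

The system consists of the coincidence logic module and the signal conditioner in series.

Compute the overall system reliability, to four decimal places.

0.8543

R(coincidence logic module) = exp(−0.000039 × 2500) = 0.907102
R(signal conditioner) = exp(−0.000024 × 2500) = 0.941765
Series (coincidence logic module and signal conditioner): 0.907102 × 0.941765 = 0.8543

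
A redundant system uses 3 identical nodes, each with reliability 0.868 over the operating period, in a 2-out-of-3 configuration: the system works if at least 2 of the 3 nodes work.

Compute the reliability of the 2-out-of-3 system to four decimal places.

0.9523

R = Σ_{i=2}^{3} C(3,i) p^i (1−p)^{3−i} with p = 0.868
C(3,2)·0.868^2·0.132^1 = 0.298356
C(3,3)·0.868^3·0.132^0 = 0.653972
Sum = 0.9523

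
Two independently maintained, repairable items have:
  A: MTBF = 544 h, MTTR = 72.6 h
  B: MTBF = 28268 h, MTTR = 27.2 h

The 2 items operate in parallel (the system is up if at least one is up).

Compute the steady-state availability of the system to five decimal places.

A(A) = MTBF/(MTBF+MTTR) = 544/(544+72.6) = 0.882258
A(B) = MTBF/(MTBF+MTTR) = 28268/(28268+27.2) = 0.999039
Parallel availability: 1 − (1 − 0.882258)(1 − 0.999039) = 0.99989

0.99989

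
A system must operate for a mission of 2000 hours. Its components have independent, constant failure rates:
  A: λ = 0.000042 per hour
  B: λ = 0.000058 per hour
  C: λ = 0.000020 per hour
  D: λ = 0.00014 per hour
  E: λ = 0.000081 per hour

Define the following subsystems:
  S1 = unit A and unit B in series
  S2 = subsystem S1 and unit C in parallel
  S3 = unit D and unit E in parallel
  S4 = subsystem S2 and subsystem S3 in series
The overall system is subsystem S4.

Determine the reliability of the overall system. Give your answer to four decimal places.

0.9566

R(A) = exp(−0.000042 × 2000) = 0.919431
R(B) = exp(−0.000058 × 2000) = 0.890475
R(C) = exp(−0.000020 × 2000) = 0.960789
R(D) = exp(−0.00014 × 2000) = 0.755784
R(E) = exp(−0.000081 × 2000) = 0.850441
Series (A and B): 0.919431 × 0.890475 = 0.818730
Parallel ([0.818730] and C): 1 − (1 − 0.818730)(1 − 0.960789) = 0.992892
Parallel (D and E): 1 − (1 − 0.755784)(1 − 0.850441) = 0.963475
Series ([0.992892] and [0.963475]): 0.992892 × 0.963475 = 0.9566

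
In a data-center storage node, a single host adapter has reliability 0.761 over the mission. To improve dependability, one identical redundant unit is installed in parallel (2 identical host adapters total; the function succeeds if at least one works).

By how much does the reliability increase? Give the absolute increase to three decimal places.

R_before = 0.761
R_after = 1 − (1 − 0.761)^2 = 0.943
ΔR = 0.943 − 0.761 = 0.182

0.182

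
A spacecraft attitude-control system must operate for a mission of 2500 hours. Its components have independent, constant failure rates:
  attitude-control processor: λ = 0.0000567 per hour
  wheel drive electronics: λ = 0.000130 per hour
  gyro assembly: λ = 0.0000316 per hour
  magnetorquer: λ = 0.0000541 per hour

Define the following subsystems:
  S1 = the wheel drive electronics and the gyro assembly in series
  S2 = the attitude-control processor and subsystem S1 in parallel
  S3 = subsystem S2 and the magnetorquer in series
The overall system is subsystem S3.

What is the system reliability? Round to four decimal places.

0.8351

R(attitude-control processor) = exp(−0.0000567 × 2500) = 0.867838
R(wheel drive electronics) = exp(−0.000130 × 2500) = 0.722527
R(gyro assembly) = exp(−0.0000316 × 2500) = 0.924040
R(magnetorquer) = exp(−0.0000541 × 2500) = 0.873498
Series (wheel drive electronics and gyro assembly): 0.722527 × 0.924040 = 0.667644
Parallel (attitude-control processor and [0.667644]): 1 − (1 − 0.867838)(1 − 0.667644) = 0.956075
Series ([0.956075] and magnetorquer): 0.956075 × 0.873498 = 0.8351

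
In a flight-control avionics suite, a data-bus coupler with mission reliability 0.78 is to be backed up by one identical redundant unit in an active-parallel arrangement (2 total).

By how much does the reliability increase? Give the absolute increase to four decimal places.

R_before = 0.78
R_after = 1 − (1 − 0.78)^2 = 0.9516
ΔR = 0.9516 − 0.78 = 0.1716

0.1716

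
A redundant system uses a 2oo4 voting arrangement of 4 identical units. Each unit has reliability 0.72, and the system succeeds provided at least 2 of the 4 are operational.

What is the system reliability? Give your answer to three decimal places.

0.931

R = Σ_{i=2}^{4} C(4,i) p^i (1−p)^{4−i} with p = 0.72
C(4,2)·0.72^2·0.28^2 = 0.24386
C(4,3)·0.72^3·0.28^1 = 0.41804
C(4,4)·0.72^4·0.28^0 = 0.26874
Sum = 0.931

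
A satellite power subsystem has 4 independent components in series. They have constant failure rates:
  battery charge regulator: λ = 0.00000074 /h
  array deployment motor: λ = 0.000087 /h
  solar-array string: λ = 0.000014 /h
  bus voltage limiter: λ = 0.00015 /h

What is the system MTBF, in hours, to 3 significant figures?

Series of exponential components: λ_sys = Σ λ_i
λ_sys = 0.00000074 + 0.000087 + 0.000014 + 0.00015 = 2.5174e-04 /h
MTBF = 1 / λ_sys = 3970 h

3970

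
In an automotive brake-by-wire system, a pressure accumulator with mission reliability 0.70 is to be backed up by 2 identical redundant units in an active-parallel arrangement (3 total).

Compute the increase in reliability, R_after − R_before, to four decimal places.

0.2730

R_before = 0.70
R_after = 1 − (1 − 0.70)^3 = 0.9730
ΔR = 0.9730 − 0.70 = 0.2730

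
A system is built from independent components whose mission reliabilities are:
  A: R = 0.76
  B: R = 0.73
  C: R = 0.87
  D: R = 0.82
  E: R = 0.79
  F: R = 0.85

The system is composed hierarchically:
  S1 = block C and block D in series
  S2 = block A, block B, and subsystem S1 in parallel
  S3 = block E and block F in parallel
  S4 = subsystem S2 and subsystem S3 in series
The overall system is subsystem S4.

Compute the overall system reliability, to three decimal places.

0.951

Series (C and D): 0.87000 × 0.82000 = 0.71340
Parallel (A, B, and [0.71340]): 1 − (1 − 0.76000)(1 − 0.73000)(1 − 0.71340) = 0.98143
Parallel (E and F): 1 − (1 − 0.79000)(1 − 0.85000) = 0.96850
Series ([0.98143] and [0.96850]): 0.98143 × 0.96850 = 0.951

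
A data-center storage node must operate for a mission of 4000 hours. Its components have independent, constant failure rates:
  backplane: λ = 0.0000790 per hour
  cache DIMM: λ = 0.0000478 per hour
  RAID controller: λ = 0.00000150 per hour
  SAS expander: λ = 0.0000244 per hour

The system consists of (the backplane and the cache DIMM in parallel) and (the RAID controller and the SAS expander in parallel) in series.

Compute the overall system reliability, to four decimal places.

0.9523

R(backplane) = exp(−0.0000790 × 4000) = 0.729059
R(cache DIMM) = exp(−0.0000478 × 4000) = 0.825967
R(RAID controller) = exp(−0.00000150 × 4000) = 0.994018
R(SAS expander) = exp(−0.0000244 × 4000) = 0.907012
Parallel (backplane and cache DIMM): 1 − (1 − 0.729059)(1 − 0.825967) = 0.952847
Parallel (RAID controller and SAS expander): 1 − (1 − 0.994018)(1 − 0.907012) = 0.999444
Series ([0.952847] and [0.999444]): 0.952847 × 0.999444 = 0.9523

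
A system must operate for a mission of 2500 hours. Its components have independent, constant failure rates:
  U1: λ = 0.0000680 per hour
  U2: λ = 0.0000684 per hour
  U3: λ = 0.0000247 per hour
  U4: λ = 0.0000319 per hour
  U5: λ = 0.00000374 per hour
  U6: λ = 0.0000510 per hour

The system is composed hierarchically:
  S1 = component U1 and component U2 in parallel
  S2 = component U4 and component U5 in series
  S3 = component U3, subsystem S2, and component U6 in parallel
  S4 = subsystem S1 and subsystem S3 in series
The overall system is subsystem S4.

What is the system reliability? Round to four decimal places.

0.9748

R(U1) = exp(−0.0000680 × 2500) = 0.843665
R(U2) = exp(−0.0000684 × 2500) = 0.842822
R(U3) = exp(−0.0000247 × 2500) = 0.940118
R(U4) = exp(−0.0000319 × 2500) = 0.923347
R(U5) = exp(−0.00000374 × 2500) = 0.990694
R(U6) = exp(−0.0000510 × 2500) = 0.880293
Parallel (U1 and U2): 1 − (1 − 0.843665)(1 − 0.842822) = 0.975428
Series (U4 and U5): 0.923347 × 0.990694 = 0.914754
Parallel (U3, [0.914754], and U6): 1 − (1 − 0.940118)(1 − 0.914754)(1 − 0.880293) = 0.999389
Series ([0.975428] and [0.999389]): 0.975428 × 0.999389 = 0.9748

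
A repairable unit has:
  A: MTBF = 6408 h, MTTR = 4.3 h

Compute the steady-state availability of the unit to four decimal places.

A(A) = MTBF/(MTBF+MTTR) = 6408/(6408+4.3) = 0.9993

0.9993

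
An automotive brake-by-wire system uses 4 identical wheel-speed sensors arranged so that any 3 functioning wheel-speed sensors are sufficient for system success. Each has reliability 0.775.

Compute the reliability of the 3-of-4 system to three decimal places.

R = Σ_{i=3}^{4} C(4,i) p^i (1−p)^{4−i} with p = 0.775
C(4,3)·0.775^3·0.225^1 = 0.41894
C(4,4)·0.775^4·0.225^0 = 0.36075
Sum = 0.780

0.780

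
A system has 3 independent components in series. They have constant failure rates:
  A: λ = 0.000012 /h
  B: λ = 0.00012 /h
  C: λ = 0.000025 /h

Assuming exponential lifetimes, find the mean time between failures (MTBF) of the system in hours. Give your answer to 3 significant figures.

Series of exponential components: λ_sys = Σ λ_i
λ_sys = 0.000012 + 0.00012 + 0.000025 = 1.5700e-04 /h
MTBF = 1 / λ_sys = 6370 h

6370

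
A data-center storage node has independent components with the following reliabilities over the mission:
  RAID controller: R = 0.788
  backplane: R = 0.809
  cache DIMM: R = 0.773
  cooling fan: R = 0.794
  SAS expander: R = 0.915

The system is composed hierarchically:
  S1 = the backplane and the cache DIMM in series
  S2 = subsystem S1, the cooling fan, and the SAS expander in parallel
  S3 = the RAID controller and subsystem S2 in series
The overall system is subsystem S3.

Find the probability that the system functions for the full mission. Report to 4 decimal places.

0.7828

Series (backplane and cache DIMM): 0.809000 × 0.773000 = 0.625357
Parallel ([0.625357], cooling fan, and SAS expander): 1 − (1 − 0.625357)(1 − 0.794000)(1 − 0.915000) = 0.993440
Series (RAID controller and [0.993440]): 0.788000 × 0.993440 = 0.7828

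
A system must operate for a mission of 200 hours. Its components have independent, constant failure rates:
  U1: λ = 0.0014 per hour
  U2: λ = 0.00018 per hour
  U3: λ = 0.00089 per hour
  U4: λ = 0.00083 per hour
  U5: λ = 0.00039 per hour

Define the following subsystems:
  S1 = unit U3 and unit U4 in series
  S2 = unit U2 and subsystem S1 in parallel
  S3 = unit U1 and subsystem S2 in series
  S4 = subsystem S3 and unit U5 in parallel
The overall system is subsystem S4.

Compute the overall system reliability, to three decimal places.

0.981

R(U1) = exp(−0.0014 × 200) = 0.75578
R(U2) = exp(−0.00018 × 200) = 0.96464
R(U3) = exp(−0.00089 × 200) = 0.83694
R(U4) = exp(−0.00083 × 200) = 0.84705
R(U5) = exp(−0.00039 × 200) = 0.92496
Series (U3 and U4): 0.83694 × 0.84705 = 0.70893
Parallel (U2 and [0.70893]): 1 − (1 − 0.96464)(1 − 0.70893) = 0.98971
Series (U1 and [0.98971]): 0.75578 × 0.98971 = 0.74800
Parallel ([0.74800] and U5): 1 − (1 − 0.74800)(1 − 0.92496) = 0.981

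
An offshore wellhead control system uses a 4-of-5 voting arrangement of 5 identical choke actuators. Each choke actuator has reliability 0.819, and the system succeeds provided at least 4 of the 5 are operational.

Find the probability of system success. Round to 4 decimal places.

0.7757

R = Σ_{i=4}^{5} C(5,i) p^i (1−p)^{5−i} with p = 0.819
C(5,4)·0.819^4·0.181^1 = 0.407178
C(5,5)·0.819^5·0.181^0 = 0.368485
Sum = 0.7757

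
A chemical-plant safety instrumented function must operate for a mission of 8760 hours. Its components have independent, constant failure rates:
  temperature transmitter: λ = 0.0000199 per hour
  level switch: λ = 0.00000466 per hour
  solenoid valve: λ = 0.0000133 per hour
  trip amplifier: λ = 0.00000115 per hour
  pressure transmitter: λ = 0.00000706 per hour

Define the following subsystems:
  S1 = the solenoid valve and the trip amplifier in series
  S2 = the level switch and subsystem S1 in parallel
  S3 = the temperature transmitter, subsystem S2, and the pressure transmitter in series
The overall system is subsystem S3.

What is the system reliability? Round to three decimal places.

0.786

R(temperature transmitter) = exp(−0.0000199 × 8760) = 0.84002
R(level switch) = exp(−0.00000466 × 8760) = 0.96000
R(solenoid valve) = exp(−0.0000133 × 8760) = 0.89002
R(trip amplifier) = exp(−0.00000115 × 8760) = 0.98998
R(pressure transmitter) = exp(−0.00000706 × 8760) = 0.94003
Series (solenoid valve and trip amplifier): 0.89002 × 0.98998 = 0.88110
Parallel (level switch and [0.88110]): 1 − (1 − 0.96000)(1 − 0.88110) = 0.99524
Series (temperature transmitter, [0.99524], and pressure transmitter): 0.84002 × 0.99524 × 0.94003 = 0.786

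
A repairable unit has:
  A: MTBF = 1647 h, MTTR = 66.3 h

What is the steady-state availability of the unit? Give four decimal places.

0.9613

A(A) = MTBF/(MTBF+MTTR) = 1647/(1647+66.3) = 0.9613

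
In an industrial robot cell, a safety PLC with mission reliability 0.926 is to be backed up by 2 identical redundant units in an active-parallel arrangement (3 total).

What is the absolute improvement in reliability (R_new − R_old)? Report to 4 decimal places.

0.0736

R_before = 0.926
R_after = 1 − (1 − 0.926)^3 = 0.9996
ΔR = 0.9996 − 0.926 = 0.0736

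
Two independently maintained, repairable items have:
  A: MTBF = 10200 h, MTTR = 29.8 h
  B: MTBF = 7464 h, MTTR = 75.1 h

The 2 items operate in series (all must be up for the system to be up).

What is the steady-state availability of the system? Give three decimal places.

A(A) = MTBF/(MTBF+MTTR) = 10200/(10200+29.8) = 0.997087
A(B) = MTBF/(MTBF+MTTR) = 7464/(7464+75.1) = 0.990039
Series availability: 0.997087 × 0.990039 = 0.987

0.987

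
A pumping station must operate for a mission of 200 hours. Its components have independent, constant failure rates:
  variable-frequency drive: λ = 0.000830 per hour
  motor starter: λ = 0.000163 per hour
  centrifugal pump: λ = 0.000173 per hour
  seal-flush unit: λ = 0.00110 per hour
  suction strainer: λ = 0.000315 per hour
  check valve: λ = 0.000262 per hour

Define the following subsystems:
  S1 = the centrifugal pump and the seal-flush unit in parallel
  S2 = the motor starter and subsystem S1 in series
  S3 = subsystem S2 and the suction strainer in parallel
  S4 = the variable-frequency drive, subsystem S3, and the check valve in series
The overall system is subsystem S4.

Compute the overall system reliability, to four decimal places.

0.8019

R(variable-frequency drive) = exp(−0.000830 × 200) = 0.847046
R(motor starter) = exp(−0.000163 × 200) = 0.967926
R(centrifugal pump) = exp(−0.000173 × 200) = 0.965992
R(seal-flush unit) = exp(−0.00110 × 200) = 0.802519
R(suction strainer) = exp(−0.000315 × 200) = 0.938943
R(check valve) = exp(−0.000262 × 200) = 0.948949
Parallel (centrifugal pump and seal-flush unit): 1 − (1 − 0.965992)(1 − 0.802519) = 0.993284
Series (motor starter and [0.993284]): 0.967926 × 0.993284 = 0.961425
Parallel ([0.961425] and suction strainer): 1 − (1 − 0.961425)(1 − 0.938943) = 0.997645
Series (variable-frequency drive, [0.997645], and check valve): 0.847046 × 0.997645 × 0.948949 = 0.8019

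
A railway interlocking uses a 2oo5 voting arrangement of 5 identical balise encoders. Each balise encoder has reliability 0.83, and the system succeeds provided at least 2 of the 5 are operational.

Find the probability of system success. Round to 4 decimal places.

0.9964

R = Σ_{i=2}^{5} C(5,i) p^i (1−p)^{5−i} with p = 0.83
C(5,2)·0.83^2·0.17^3 = 0.033846
C(5,3)·0.83^3·0.17^2 = 0.165246
C(5,4)·0.83^4·0.17^1 = 0.403396
C(5,5)·0.83^5·0.17^0 = 0.393904
Sum = 0.9964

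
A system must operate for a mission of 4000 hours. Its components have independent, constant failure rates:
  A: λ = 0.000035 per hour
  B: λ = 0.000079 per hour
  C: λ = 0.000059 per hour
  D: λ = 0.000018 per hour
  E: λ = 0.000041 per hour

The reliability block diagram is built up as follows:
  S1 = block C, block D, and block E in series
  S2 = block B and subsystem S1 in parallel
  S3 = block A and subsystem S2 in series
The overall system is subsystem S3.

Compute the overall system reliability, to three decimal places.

R(A) = exp(−0.000035 × 4000) = 0.86936
R(B) = exp(−0.000079 × 4000) = 0.72906
R(C) = exp(−0.000059 × 4000) = 0.78978
R(D) = exp(−0.000018 × 4000) = 0.93053
R(E) = exp(−0.000041 × 4000) = 0.84874
Series (C, D, and E): 0.78978 × 0.93053 × 0.84874 = 0.62375
Parallel (B and [0.62375]): 1 − (1 − 0.72906)(1 − 0.62375) = 0.89806
Series (A and [0.89806]): 0.86936 × 0.89806 = 0.781

0.781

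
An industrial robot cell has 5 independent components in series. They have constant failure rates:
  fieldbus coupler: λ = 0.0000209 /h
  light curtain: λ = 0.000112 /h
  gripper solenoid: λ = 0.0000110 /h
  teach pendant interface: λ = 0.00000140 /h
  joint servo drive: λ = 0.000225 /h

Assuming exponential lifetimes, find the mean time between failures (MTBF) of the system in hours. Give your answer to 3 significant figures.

2700

Series of exponential components: λ_sys = Σ λ_i
λ_sys = 0.0000209 + 0.000112 + 0.0000110 + 0.00000140 + 0.000225 = 3.7030e-04 /h
MTBF = 1 / λ_sys = 2700 h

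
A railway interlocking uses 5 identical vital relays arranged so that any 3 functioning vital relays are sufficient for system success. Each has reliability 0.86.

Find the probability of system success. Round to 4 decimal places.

0.9780

R = Σ_{i=3}^{5} C(5,i) p^i (1−p)^{5−i} with p = 0.86
C(5,3)·0.86^3·0.14^2 = 0.124667
C(5,4)·0.86^4·0.14^1 = 0.382906
C(5,5)·0.86^5·0.14^0 = 0.470427
Sum = 0.9780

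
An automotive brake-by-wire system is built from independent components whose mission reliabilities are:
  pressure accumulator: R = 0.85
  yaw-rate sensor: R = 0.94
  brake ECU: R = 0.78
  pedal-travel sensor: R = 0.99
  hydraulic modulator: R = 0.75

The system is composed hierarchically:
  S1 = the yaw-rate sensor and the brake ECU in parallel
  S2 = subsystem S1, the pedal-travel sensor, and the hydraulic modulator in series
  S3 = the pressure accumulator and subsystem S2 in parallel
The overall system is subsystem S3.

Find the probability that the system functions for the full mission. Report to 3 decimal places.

Parallel (yaw-rate sensor and brake ECU): 1 − (1 − 0.94000)(1 − 0.78000) = 0.98680
Series ([0.98680], pedal-travel sensor, and hydraulic modulator): 0.98680 × 0.99000 × 0.75000 = 0.73270
Parallel (pressure accumulator and [0.73270]): 1 − (1 − 0.85000)(1 − 0.73270) = 0.960

0.960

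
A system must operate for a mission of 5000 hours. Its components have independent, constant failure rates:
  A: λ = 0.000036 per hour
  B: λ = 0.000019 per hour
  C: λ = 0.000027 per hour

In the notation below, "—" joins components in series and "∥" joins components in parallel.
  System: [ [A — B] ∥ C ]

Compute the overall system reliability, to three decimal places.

0.970

R(A) = exp(−0.000036 × 5000) = 0.83527
R(B) = exp(−0.000019 × 5000) = 0.90937
R(C) = exp(−0.000027 × 5000) = 0.87372
Series (A and B): 0.83527 × 0.90937 = 0.75957
Parallel ([0.75957] and C): 1 − (1 − 0.75957)(1 − 0.87372) = 0.970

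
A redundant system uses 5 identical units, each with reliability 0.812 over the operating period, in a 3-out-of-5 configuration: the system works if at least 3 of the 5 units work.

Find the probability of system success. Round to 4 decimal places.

R = Σ_{i=3}^{5} C(5,i) p^i (1−p)^{5−i} with p = 0.812
C(5,3)·0.812^3·0.188^2 = 0.189227
C(5,4)·0.812^4·0.188^1 = 0.408650
C(5,5)·0.812^5·0.188^0 = 0.353004
Sum = 0.9509

0.9509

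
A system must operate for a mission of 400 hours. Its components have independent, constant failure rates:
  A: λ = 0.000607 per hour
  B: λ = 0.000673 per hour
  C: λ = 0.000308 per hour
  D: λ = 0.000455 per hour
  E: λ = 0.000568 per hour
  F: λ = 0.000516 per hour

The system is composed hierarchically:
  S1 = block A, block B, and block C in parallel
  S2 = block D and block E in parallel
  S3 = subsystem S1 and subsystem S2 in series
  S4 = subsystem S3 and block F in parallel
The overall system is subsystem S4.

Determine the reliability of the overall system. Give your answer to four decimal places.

R(A) = exp(−0.000607 × 400) = 0.784428
R(B) = exp(−0.000673 × 400) = 0.763990
R(C) = exp(−0.000308 × 400) = 0.884087
R(D) = exp(−0.000455 × 400) = 0.833601
R(E) = exp(−0.000568 × 400) = 0.796761
R(F) = exp(−0.000516 × 400) = 0.813508
Parallel (A, B, and C): 1 − (1 − 0.784428)(1 − 0.763990)(1 − 0.884087) = 0.994103
Parallel (D and E): 1 − (1 − 0.833601)(1 − 0.796761) = 0.966181
Series ([0.994103] and [0.966181]): 0.994103 × 0.966181 = 0.960483
Parallel ([0.960483] and F): 1 − (1 − 0.960483)(1 − 0.813508) = 0.9926

0.9926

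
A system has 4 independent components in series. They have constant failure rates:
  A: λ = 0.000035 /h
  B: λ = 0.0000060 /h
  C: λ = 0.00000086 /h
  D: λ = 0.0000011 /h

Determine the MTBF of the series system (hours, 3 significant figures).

Series of exponential components: λ_sys = Σ λ_i
λ_sys = 0.000035 + 0.0000060 + 0.00000086 + 0.0000011 = 4.2960e-05 /h
MTBF = 1 / λ_sys = 23300 h

23300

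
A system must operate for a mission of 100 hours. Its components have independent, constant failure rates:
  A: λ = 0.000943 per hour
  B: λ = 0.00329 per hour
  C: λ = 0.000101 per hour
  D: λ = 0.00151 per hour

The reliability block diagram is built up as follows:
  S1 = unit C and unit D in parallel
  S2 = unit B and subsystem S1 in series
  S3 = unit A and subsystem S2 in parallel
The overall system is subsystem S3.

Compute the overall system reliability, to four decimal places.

R(A) = exp(−0.000943 × 100) = 0.910010
R(B) = exp(−0.00329 × 100) = 0.719643
R(C) = exp(−0.000101 × 100) = 0.989951
R(D) = exp(−0.00151 × 100) = 0.859848
Parallel (C and D): 1 − (1 − 0.989951)(1 − 0.859848) = 0.998592
Series (B and [0.998592]): 0.719643 × 0.998592 = 0.718630
Parallel (A and [0.718630]): 1 − (1 − 0.910010)(1 − 0.718630) = 0.9747

0.9747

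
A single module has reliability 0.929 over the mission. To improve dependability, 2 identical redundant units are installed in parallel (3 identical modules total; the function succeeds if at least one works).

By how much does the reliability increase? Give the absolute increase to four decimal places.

0.0706

R_before = 0.929
R_after = 1 − (1 − 0.929)^3 = 0.9996
ΔR = 0.9996 − 0.929 = 0.0706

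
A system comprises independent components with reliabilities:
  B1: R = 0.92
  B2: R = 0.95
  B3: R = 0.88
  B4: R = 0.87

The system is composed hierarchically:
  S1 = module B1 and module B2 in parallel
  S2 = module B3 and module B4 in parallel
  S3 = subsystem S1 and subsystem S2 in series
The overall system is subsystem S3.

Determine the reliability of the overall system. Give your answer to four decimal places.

0.9805

Parallel (B1 and B2): 1 − (1 − 0.920000)(1 − 0.950000) = 0.996000
Parallel (B3 and B4): 1 − (1 − 0.880000)(1 − 0.870000) = 0.984400
Series ([0.996000] and [0.984400]): 0.996000 × 0.984400 = 0.9805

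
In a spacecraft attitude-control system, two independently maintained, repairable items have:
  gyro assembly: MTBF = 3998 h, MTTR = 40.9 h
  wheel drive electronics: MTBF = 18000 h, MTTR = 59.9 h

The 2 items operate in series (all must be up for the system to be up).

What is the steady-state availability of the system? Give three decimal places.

0.987

A(gyro assembly) = MTBF/(MTBF+MTTR) = 3998/(3998+40.9) = 0.989873
A(wheel drive electronics) = MTBF/(MTBF+MTTR) = 18000/(18000+59.9) = 0.996683
Series availability: 0.989873 × 0.996683 = 0.987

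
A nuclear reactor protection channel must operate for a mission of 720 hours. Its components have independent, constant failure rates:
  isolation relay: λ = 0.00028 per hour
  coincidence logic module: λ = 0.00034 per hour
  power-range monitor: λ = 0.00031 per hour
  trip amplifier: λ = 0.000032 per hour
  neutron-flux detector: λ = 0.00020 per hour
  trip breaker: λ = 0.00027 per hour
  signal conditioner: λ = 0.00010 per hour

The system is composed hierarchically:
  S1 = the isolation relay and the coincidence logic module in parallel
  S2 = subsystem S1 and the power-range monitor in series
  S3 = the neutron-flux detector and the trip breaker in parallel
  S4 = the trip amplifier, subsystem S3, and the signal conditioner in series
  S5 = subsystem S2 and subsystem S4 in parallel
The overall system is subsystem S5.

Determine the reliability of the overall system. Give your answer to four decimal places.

0.9740

R(isolation relay) = exp(−0.00028 × 720) = 0.817422
R(coincidence logic module) = exp(−0.00034 × 720) = 0.782861
R(power-range monitor) = exp(−0.00031 × 720) = 0.799955
R(trip amplifier) = exp(−0.000032 × 720) = 0.977223
R(neutron-flux detector) = exp(−0.00020 × 720) = 0.865888
R(trip breaker) = exp(−0.00027 × 720) = 0.823329
R(signal conditioner) = exp(−0.00010 × 720) = 0.930531
Parallel (isolation relay and coincidence logic module): 1 − (1 − 0.817422)(1 − 0.782861) = 0.960355
Series ([0.960355] and power-range monitor): 0.960355 × 0.799955 = 0.768241
Parallel (neutron-flux detector and trip breaker): 1 − (1 − 0.865888)(1 − 0.823329) = 0.976306
Series (trip amplifier, [0.976306], and signal conditioner): 0.977223 × 0.976306 × 0.930531 = 0.887790
Parallel ([0.768241] and [0.887790]): 1 − (1 − 0.768241)(1 − 0.887790) = 0.9740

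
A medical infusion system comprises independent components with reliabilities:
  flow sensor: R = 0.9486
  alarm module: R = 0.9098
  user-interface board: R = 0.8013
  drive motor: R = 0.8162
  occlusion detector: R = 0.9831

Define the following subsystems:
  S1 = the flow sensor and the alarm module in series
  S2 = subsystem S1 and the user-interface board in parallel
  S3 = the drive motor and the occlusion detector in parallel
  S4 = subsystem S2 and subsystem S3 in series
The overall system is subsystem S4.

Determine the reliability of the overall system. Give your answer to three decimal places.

0.970

Series (flow sensor and alarm module): 0.94860 × 0.90980 = 0.86304
Parallel ([0.86304] and user-interface board): 1 − (1 − 0.86304)(1 − 0.80130) = 0.97279
Parallel (drive motor and occlusion detector): 1 − (1 − 0.81620)(1 − 0.98310) = 0.99689
Series ([0.97279] and [0.99689]): 0.97279 × 0.99689 = 0.970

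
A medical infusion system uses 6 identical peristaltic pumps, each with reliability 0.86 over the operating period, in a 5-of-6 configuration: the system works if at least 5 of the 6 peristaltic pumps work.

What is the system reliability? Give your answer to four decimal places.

0.7997

R = Σ_{i=5}^{6} C(6,i) p^i (1−p)^{6−i} with p = 0.86
C(6,5)·0.86^5·0.14^1 = 0.395159
C(6,6)·0.86^6·0.14^0 = 0.404567
Sum = 0.7997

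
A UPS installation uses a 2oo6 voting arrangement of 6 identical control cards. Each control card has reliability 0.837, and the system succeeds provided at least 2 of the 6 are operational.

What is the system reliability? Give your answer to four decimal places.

0.9994

R = Σ_{i=2}^{6} C(6,i) p^i (1−p)^{6−i} with p = 0.837
C(6,2)·0.837^2·0.163^4 = 0.007418
C(6,3)·0.837^3·0.163^3 = 0.050789
C(6,4)·0.837^4·0.163^2 = 0.195600
C(6,5)·0.837^5·0.163^1 = 0.401759
C(6,6)·0.837^6·0.163^0 = 0.343837
Sum = 0.9994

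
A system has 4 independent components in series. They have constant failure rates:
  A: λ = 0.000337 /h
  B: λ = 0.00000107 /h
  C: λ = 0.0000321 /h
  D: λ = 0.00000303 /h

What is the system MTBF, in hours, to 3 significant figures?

Series of exponential components: λ_sys = Σ λ_i
λ_sys = 0.000337 + 0.00000107 + 0.0000321 + 0.00000303 = 3.7320e-04 /h
MTBF = 1 / λ_sys = 2680 h

2680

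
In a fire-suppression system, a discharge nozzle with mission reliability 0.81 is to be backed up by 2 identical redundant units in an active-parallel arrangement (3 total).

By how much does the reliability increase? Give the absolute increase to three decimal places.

0.183

R_before = 0.81
R_after = 1 − (1 − 0.81)^3 = 0.993
ΔR = 0.993 − 0.81 = 0.183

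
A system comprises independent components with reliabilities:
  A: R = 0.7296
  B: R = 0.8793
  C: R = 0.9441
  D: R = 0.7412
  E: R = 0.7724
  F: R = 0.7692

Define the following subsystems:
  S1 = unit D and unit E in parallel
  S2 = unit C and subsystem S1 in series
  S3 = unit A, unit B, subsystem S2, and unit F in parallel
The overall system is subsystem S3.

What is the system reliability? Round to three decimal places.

Parallel (D and E): 1 − (1 − 0.74120)(1 − 0.77240) = 0.94110
Series (C and [0.94110]): 0.94410 × 0.94110 = 0.88849
Parallel (A, B, [0.88849], and F): 1 − (1 − 0.72960)(1 − 0.87930)(1 − 0.88849)(1 − 0.76920) = 0.999

0.999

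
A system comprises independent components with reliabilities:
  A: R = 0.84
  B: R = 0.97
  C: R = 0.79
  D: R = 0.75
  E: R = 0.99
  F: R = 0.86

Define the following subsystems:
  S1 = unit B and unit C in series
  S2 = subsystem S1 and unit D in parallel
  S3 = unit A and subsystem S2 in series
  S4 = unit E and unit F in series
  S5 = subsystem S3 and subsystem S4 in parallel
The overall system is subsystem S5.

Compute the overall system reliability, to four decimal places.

0.9689

Series (B and C): 0.970000 × 0.790000 = 0.766300
Parallel ([0.766300] and D): 1 − (1 − 0.766300)(1 − 0.750000) = 0.941575
Series (A and [0.941575]): 0.840000 × 0.941575 = 0.790923
Series (E and F): 0.990000 × 0.860000 = 0.851400
Parallel ([0.790923] and [0.851400]): 1 − (1 − 0.790923)(1 − 0.851400) = 0.9689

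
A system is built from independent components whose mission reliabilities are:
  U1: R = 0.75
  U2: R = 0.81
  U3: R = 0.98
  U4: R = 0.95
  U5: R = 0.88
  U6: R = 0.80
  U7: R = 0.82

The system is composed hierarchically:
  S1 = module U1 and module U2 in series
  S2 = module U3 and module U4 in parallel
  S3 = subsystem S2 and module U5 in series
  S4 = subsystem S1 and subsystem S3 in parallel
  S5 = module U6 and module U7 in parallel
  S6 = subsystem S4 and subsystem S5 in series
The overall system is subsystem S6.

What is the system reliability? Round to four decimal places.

0.9183

Series (U1 and U2): 0.750000 × 0.810000 = 0.607500
Parallel (U3 and U4): 1 − (1 − 0.980000)(1 − 0.950000) = 0.999000
Series ([0.999000] and U5): 0.999000 × 0.880000 = 0.879120
Parallel ([0.607500] and [0.879120]): 1 − (1 − 0.607500)(1 − 0.879120) = 0.952555
Parallel (U6 and U7): 1 − (1 − 0.800000)(1 − 0.820000) = 0.964000
Series ([0.952555] and [0.964000]): 0.952555 × 0.964000 = 0.9183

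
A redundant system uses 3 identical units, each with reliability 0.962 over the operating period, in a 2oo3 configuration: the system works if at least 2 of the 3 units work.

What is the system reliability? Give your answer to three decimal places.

R = Σ_{i=2}^{3} C(3,i) p^i (1−p)^{3−i} with p = 0.962
C(3,2)·0.962^2·0.038^1 = 0.10550
C(3,3)·0.962^3·0.038^0 = 0.89028
Sum = 0.996

0.996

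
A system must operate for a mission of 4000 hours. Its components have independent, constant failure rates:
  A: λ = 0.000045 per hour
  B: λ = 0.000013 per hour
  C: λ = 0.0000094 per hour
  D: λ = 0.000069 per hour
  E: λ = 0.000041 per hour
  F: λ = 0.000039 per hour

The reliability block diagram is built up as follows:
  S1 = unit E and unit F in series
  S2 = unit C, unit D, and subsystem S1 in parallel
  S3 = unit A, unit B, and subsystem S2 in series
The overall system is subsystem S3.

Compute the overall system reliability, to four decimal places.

0.7910

R(A) = exp(−0.000045 × 4000) = 0.835270
R(B) = exp(−0.000013 × 4000) = 0.949329
R(C) = exp(−0.0000094 × 4000) = 0.963098
R(D) = exp(−0.000069 × 4000) = 0.758813
R(E) = exp(−0.000041 × 4000) = 0.848742
R(F) = exp(−0.000039 × 4000) = 0.855559
Series (E and F): 0.848742 × 0.855559 = 0.726149
Parallel (C, D, and [0.726149]): 1 − (1 − 0.963098)(1 − 0.758813)(1 − 0.726149) = 0.997563
Series (A, B, and [0.997563]): 0.835270 × 0.949329 × 0.997563 = 0.7910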